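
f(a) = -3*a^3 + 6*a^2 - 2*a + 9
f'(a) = -9*a^2 + 12*a - 2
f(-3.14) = 167.32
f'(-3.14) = -128.42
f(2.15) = 2.62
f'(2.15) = -17.80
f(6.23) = -496.00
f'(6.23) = -276.56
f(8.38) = -1351.86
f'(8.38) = -533.46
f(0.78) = 9.67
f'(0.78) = 1.88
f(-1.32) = 28.99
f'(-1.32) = -33.52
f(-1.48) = 34.83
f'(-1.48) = -39.47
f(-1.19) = 24.93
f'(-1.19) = -29.02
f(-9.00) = 2700.00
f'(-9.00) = -839.00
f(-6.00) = 885.00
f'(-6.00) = -398.00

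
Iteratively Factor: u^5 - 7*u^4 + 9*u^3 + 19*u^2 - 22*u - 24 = (u + 1)*(u^4 - 8*u^3 + 17*u^2 + 2*u - 24) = (u - 3)*(u + 1)*(u^3 - 5*u^2 + 2*u + 8) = (u - 3)*(u - 2)*(u + 1)*(u^2 - 3*u - 4) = (u - 3)*(u - 2)*(u + 1)^2*(u - 4)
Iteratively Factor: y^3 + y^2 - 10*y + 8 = (y - 2)*(y^2 + 3*y - 4) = (y - 2)*(y + 4)*(y - 1)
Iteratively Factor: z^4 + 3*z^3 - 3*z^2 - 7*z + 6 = (z - 1)*(z^3 + 4*z^2 + z - 6) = (z - 1)*(z + 2)*(z^2 + 2*z - 3) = (z - 1)*(z + 2)*(z + 3)*(z - 1)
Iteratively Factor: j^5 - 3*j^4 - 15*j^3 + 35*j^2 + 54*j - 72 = (j - 3)*(j^4 - 15*j^2 - 10*j + 24) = (j - 3)*(j - 1)*(j^3 + j^2 - 14*j - 24) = (j - 4)*(j - 3)*(j - 1)*(j^2 + 5*j + 6) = (j - 4)*(j - 3)*(j - 1)*(j + 2)*(j + 3)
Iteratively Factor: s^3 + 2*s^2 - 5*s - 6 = (s + 3)*(s^2 - s - 2) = (s - 2)*(s + 3)*(s + 1)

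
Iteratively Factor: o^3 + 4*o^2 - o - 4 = (o + 4)*(o^2 - 1) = (o + 1)*(o + 4)*(o - 1)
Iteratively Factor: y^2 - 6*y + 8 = (y - 4)*(y - 2)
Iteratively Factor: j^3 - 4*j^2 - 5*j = (j - 5)*(j^2 + j) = j*(j - 5)*(j + 1)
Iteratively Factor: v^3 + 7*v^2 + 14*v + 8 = (v + 1)*(v^2 + 6*v + 8) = (v + 1)*(v + 2)*(v + 4)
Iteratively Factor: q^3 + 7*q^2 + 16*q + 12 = (q + 2)*(q^2 + 5*q + 6) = (q + 2)*(q + 3)*(q + 2)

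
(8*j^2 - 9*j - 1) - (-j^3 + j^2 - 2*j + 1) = j^3 + 7*j^2 - 7*j - 2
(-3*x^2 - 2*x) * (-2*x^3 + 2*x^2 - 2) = 6*x^5 - 2*x^4 - 4*x^3 + 6*x^2 + 4*x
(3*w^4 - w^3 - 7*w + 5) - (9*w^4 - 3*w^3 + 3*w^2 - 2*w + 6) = -6*w^4 + 2*w^3 - 3*w^2 - 5*w - 1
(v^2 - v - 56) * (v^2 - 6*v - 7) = v^4 - 7*v^3 - 57*v^2 + 343*v + 392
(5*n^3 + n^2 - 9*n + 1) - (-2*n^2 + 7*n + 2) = 5*n^3 + 3*n^2 - 16*n - 1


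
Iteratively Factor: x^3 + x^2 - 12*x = (x + 4)*(x^2 - 3*x) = x*(x + 4)*(x - 3)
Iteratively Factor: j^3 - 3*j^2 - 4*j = (j - 4)*(j^2 + j) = j*(j - 4)*(j + 1)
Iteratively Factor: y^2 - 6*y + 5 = (y - 1)*(y - 5)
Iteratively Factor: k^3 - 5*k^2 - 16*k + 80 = (k - 4)*(k^2 - k - 20) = (k - 5)*(k - 4)*(k + 4)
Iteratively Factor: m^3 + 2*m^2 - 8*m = (m - 2)*(m^2 + 4*m) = m*(m - 2)*(m + 4)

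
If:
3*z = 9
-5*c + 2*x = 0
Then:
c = 2*x/5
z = 3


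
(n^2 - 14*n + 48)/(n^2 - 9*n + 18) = (n - 8)/(n - 3)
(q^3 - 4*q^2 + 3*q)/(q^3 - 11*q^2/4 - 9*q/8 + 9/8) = 8*q*(q - 1)/(8*q^2 + 2*q - 3)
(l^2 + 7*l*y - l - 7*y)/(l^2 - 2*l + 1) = (l + 7*y)/(l - 1)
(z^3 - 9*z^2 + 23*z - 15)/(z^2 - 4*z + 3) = z - 5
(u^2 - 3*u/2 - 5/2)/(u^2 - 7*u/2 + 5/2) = (u + 1)/(u - 1)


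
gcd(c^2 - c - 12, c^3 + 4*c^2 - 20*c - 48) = c - 4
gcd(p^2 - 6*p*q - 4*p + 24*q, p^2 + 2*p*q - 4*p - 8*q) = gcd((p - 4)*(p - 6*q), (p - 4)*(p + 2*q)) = p - 4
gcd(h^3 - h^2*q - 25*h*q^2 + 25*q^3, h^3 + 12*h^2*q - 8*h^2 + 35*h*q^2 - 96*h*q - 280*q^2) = h + 5*q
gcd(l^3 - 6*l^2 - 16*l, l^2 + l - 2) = l + 2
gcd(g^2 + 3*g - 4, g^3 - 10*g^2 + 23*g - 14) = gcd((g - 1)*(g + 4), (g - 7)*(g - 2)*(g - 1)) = g - 1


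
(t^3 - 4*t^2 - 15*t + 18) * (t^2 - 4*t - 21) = t^5 - 8*t^4 - 20*t^3 + 162*t^2 + 243*t - 378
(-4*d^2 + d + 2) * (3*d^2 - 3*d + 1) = -12*d^4 + 15*d^3 - d^2 - 5*d + 2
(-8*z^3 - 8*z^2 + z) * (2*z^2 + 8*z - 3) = -16*z^5 - 80*z^4 - 38*z^3 + 32*z^2 - 3*z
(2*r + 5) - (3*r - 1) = 6 - r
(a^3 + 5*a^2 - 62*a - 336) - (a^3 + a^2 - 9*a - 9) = 4*a^2 - 53*a - 327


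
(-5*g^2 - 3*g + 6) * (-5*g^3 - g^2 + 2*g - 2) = 25*g^5 + 20*g^4 - 37*g^3 - 2*g^2 + 18*g - 12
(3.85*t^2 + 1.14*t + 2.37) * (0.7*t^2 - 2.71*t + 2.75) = 2.695*t^4 - 9.6355*t^3 + 9.1571*t^2 - 3.2877*t + 6.5175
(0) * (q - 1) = 0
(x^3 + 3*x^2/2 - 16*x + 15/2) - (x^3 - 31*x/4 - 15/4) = 3*x^2/2 - 33*x/4 + 45/4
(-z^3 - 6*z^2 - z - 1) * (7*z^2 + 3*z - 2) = -7*z^5 - 45*z^4 - 23*z^3 + 2*z^2 - z + 2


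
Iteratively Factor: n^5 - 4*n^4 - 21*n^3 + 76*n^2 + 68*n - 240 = (n + 4)*(n^4 - 8*n^3 + 11*n^2 + 32*n - 60) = (n - 3)*(n + 4)*(n^3 - 5*n^2 - 4*n + 20) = (n - 3)*(n - 2)*(n + 4)*(n^2 - 3*n - 10) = (n - 5)*(n - 3)*(n - 2)*(n + 4)*(n + 2)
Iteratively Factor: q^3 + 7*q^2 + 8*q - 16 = (q - 1)*(q^2 + 8*q + 16) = (q - 1)*(q + 4)*(q + 4)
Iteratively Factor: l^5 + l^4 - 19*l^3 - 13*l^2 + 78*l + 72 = (l - 3)*(l^4 + 4*l^3 - 7*l^2 - 34*l - 24) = (l - 3)*(l + 4)*(l^3 - 7*l - 6) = (l - 3)*(l + 2)*(l + 4)*(l^2 - 2*l - 3) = (l - 3)^2*(l + 2)*(l + 4)*(l + 1)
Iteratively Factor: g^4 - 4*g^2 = (g)*(g^3 - 4*g) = g^2*(g^2 - 4) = g^2*(g + 2)*(g - 2)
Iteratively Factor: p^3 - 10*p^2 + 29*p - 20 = (p - 5)*(p^2 - 5*p + 4) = (p - 5)*(p - 4)*(p - 1)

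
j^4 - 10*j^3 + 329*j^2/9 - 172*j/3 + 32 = (j - 3)^2*(j - 8/3)*(j - 4/3)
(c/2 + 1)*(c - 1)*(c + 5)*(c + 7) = c^4/2 + 13*c^3/2 + 45*c^2/2 + 11*c/2 - 35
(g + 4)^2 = g^2 + 8*g + 16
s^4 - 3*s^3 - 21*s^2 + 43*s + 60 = (s - 5)*(s - 3)*(s + 1)*(s + 4)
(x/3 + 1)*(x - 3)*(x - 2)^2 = x^4/3 - 4*x^3/3 - 5*x^2/3 + 12*x - 12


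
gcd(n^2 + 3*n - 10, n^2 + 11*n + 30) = n + 5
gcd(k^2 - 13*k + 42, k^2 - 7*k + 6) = k - 6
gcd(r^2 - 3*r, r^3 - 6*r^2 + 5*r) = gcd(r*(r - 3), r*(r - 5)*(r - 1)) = r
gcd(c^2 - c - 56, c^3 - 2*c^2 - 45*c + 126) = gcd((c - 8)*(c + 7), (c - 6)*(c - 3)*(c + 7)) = c + 7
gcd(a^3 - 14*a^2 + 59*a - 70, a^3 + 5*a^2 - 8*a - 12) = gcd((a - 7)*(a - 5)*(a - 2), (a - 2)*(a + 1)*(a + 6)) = a - 2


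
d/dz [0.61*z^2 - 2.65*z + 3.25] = 1.22*z - 2.65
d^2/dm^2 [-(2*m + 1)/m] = -2/m^3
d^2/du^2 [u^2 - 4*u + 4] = 2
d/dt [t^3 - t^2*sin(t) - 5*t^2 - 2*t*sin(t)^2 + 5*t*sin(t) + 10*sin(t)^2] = -t^2*cos(t) + 3*t^2 - 2*t*sin(t) - 2*t*sin(2*t) + 5*t*cos(t) - 10*t + 5*sin(t) + 10*sin(2*t) + cos(2*t) - 1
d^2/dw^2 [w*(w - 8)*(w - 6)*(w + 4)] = 12*w^2 - 60*w - 16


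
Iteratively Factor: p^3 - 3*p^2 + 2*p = (p - 1)*(p^2 - 2*p) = (p - 2)*(p - 1)*(p)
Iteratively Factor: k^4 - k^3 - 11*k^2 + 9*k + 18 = (k - 3)*(k^3 + 2*k^2 - 5*k - 6) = (k - 3)*(k + 1)*(k^2 + k - 6) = (k - 3)*(k - 2)*(k + 1)*(k + 3)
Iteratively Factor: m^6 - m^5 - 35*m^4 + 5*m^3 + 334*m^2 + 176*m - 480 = (m + 4)*(m^5 - 5*m^4 - 15*m^3 + 65*m^2 + 74*m - 120) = (m - 4)*(m + 4)*(m^4 - m^3 - 19*m^2 - 11*m + 30) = (m - 5)*(m - 4)*(m + 4)*(m^3 + 4*m^2 + m - 6) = (m - 5)*(m - 4)*(m + 3)*(m + 4)*(m^2 + m - 2) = (m - 5)*(m - 4)*(m + 2)*(m + 3)*(m + 4)*(m - 1)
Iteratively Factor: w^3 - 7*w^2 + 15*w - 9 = (w - 3)*(w^2 - 4*w + 3) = (w - 3)^2*(w - 1)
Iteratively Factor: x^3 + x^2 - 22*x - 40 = (x - 5)*(x^2 + 6*x + 8) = (x - 5)*(x + 2)*(x + 4)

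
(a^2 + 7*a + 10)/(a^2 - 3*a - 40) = (a + 2)/(a - 8)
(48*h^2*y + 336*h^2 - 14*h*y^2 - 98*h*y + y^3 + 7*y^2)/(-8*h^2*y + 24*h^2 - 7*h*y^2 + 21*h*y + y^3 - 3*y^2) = (-6*h*y - 42*h + y^2 + 7*y)/(h*y - 3*h + y^2 - 3*y)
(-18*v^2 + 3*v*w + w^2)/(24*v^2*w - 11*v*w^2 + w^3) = (-6*v - w)/(w*(8*v - w))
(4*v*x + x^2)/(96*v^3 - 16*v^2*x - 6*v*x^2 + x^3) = x/(24*v^2 - 10*v*x + x^2)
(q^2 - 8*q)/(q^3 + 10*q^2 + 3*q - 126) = q*(q - 8)/(q^3 + 10*q^2 + 3*q - 126)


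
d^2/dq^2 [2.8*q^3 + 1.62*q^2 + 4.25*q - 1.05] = 16.8*q + 3.24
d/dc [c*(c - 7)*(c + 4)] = 3*c^2 - 6*c - 28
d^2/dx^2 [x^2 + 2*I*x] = 2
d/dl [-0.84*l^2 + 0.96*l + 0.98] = 0.96 - 1.68*l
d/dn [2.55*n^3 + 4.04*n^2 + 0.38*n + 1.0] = 7.65*n^2 + 8.08*n + 0.38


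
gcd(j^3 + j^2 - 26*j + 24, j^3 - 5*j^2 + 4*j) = j^2 - 5*j + 4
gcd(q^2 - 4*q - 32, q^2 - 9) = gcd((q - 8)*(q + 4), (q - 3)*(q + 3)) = 1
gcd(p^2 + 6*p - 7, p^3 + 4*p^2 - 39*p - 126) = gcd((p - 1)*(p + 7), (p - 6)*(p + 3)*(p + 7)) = p + 7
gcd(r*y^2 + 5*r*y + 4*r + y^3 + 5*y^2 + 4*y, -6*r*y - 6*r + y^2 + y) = y + 1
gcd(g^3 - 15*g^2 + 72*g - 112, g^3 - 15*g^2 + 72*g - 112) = g^3 - 15*g^2 + 72*g - 112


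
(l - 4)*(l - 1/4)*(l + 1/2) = l^3 - 15*l^2/4 - 9*l/8 + 1/2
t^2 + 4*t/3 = t*(t + 4/3)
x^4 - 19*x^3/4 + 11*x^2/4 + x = x*(x - 4)*(x - 1)*(x + 1/4)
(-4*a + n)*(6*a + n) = -24*a^2 + 2*a*n + n^2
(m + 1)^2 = m^2 + 2*m + 1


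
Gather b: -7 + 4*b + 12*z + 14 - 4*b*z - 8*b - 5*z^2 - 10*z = b*(-4*z - 4) - 5*z^2 + 2*z + 7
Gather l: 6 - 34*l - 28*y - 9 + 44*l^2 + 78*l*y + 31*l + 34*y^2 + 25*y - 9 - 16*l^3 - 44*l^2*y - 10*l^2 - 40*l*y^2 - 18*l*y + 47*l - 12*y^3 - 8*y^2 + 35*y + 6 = -16*l^3 + l^2*(34 - 44*y) + l*(-40*y^2 + 60*y + 44) - 12*y^3 + 26*y^2 + 32*y - 6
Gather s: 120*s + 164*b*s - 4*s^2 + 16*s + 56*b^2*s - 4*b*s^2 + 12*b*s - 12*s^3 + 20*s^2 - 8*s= -12*s^3 + s^2*(16 - 4*b) + s*(56*b^2 + 176*b + 128)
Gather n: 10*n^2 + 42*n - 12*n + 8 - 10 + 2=10*n^2 + 30*n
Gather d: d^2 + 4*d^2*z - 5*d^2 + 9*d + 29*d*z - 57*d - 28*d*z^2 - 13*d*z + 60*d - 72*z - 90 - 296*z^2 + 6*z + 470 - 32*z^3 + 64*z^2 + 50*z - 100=d^2*(4*z - 4) + d*(-28*z^2 + 16*z + 12) - 32*z^3 - 232*z^2 - 16*z + 280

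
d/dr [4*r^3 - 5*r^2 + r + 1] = 12*r^2 - 10*r + 1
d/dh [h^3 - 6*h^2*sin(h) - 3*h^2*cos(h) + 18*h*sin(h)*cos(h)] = 3*h^2*sin(h) - 6*h^2*cos(h) + 3*h^2 - 12*h*sin(h) - 6*h*cos(h) + 18*h*cos(2*h) + 9*sin(2*h)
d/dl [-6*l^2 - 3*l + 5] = -12*l - 3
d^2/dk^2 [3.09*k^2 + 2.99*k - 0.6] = 6.18000000000000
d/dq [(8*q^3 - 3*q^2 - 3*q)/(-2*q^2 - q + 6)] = (-16*q^4 - 16*q^3 + 141*q^2 - 36*q - 18)/(4*q^4 + 4*q^3 - 23*q^2 - 12*q + 36)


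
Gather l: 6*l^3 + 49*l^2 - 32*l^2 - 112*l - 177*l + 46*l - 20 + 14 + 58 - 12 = 6*l^3 + 17*l^2 - 243*l + 40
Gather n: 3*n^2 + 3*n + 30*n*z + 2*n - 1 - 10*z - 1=3*n^2 + n*(30*z + 5) - 10*z - 2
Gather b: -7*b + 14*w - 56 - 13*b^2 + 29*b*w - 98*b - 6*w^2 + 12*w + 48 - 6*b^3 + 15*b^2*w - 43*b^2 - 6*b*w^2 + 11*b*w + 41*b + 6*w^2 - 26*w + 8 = -6*b^3 + b^2*(15*w - 56) + b*(-6*w^2 + 40*w - 64)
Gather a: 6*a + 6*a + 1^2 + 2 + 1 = 12*a + 4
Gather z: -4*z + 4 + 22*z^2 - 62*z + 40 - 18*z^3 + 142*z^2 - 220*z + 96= -18*z^3 + 164*z^2 - 286*z + 140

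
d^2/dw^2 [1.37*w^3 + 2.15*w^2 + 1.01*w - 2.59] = 8.22*w + 4.3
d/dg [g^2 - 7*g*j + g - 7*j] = 2*g - 7*j + 1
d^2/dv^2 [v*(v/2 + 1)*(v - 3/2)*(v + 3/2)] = 6*v^2 + 6*v - 9/4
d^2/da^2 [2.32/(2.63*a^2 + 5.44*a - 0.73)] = (-32.094416*a^2 - 66.385408*a + 2.32*(5.26*a + 5.44)*(10.52*a + 10.88) + 8.908336)/(2.63*a^2 + 5.44*a - 0.73)^3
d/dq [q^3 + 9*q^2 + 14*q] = 3*q^2 + 18*q + 14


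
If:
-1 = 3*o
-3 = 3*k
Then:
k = -1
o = -1/3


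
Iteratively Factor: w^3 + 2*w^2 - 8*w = (w)*(w^2 + 2*w - 8) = w*(w - 2)*(w + 4)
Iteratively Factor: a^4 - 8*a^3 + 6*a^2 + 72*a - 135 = (a - 5)*(a^3 - 3*a^2 - 9*a + 27) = (a - 5)*(a - 3)*(a^2 - 9) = (a - 5)*(a - 3)*(a + 3)*(a - 3)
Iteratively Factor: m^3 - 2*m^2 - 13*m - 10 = (m - 5)*(m^2 + 3*m + 2) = (m - 5)*(m + 2)*(m + 1)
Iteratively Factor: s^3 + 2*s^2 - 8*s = (s + 4)*(s^2 - 2*s) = (s - 2)*(s + 4)*(s)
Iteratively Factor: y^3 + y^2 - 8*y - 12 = (y + 2)*(y^2 - y - 6) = (y - 3)*(y + 2)*(y + 2)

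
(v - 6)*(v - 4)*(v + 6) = v^3 - 4*v^2 - 36*v + 144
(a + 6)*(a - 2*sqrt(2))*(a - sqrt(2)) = a^3 - 3*sqrt(2)*a^2 + 6*a^2 - 18*sqrt(2)*a + 4*a + 24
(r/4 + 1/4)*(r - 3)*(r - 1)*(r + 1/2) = r^4/4 - 5*r^3/8 - 5*r^2/8 + 5*r/8 + 3/8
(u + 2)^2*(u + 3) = u^3 + 7*u^2 + 16*u + 12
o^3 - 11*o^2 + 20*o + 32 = (o - 8)*(o - 4)*(o + 1)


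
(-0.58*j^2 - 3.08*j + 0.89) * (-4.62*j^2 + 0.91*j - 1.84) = 2.6796*j^4 + 13.7018*j^3 - 5.8474*j^2 + 6.4771*j - 1.6376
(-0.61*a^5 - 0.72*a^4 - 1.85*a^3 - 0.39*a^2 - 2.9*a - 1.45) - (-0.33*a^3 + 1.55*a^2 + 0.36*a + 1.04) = -0.61*a^5 - 0.72*a^4 - 1.52*a^3 - 1.94*a^2 - 3.26*a - 2.49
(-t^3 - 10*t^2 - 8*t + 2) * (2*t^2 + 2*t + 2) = -2*t^5 - 22*t^4 - 38*t^3 - 32*t^2 - 12*t + 4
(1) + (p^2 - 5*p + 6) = p^2 - 5*p + 7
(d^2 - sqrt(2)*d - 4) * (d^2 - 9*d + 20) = d^4 - 9*d^3 - sqrt(2)*d^3 + 9*sqrt(2)*d^2 + 16*d^2 - 20*sqrt(2)*d + 36*d - 80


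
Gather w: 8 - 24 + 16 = 0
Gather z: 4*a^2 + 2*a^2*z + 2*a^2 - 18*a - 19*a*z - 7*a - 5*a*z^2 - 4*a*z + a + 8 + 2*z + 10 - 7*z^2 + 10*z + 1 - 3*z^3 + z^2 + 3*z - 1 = 6*a^2 - 24*a - 3*z^3 + z^2*(-5*a - 6) + z*(2*a^2 - 23*a + 15) + 18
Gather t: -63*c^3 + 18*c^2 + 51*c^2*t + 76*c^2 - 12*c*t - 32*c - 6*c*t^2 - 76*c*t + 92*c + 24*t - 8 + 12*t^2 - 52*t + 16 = -63*c^3 + 94*c^2 + 60*c + t^2*(12 - 6*c) + t*(51*c^2 - 88*c - 28) + 8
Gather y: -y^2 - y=-y^2 - y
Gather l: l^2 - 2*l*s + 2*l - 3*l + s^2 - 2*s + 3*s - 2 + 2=l^2 + l*(-2*s - 1) + s^2 + s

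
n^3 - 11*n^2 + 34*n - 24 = (n - 6)*(n - 4)*(n - 1)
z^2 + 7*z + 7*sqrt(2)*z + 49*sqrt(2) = (z + 7)*(z + 7*sqrt(2))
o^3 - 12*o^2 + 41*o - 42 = (o - 7)*(o - 3)*(o - 2)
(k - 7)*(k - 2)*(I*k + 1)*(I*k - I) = -k^4 + 10*k^3 + I*k^3 - 23*k^2 - 10*I*k^2 + 14*k + 23*I*k - 14*I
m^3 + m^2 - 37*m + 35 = (m - 5)*(m - 1)*(m + 7)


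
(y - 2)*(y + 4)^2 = y^3 + 6*y^2 - 32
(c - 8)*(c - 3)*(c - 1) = c^3 - 12*c^2 + 35*c - 24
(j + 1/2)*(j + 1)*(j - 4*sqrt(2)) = j^3 - 4*sqrt(2)*j^2 + 3*j^2/2 - 6*sqrt(2)*j + j/2 - 2*sqrt(2)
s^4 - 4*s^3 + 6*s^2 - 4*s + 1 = (s - 1)^4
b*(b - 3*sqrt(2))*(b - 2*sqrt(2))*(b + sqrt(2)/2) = b^4 - 9*sqrt(2)*b^3/2 + 7*b^2 + 6*sqrt(2)*b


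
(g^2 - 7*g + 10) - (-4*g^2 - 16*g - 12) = 5*g^2 + 9*g + 22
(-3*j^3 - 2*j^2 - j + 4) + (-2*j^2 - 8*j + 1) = -3*j^3 - 4*j^2 - 9*j + 5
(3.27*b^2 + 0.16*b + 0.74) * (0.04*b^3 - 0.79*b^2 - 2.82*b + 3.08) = 0.1308*b^5 - 2.5769*b^4 - 9.3182*b^3 + 9.0358*b^2 - 1.594*b + 2.2792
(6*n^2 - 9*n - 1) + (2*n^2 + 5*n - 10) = 8*n^2 - 4*n - 11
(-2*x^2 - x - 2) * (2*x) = -4*x^3 - 2*x^2 - 4*x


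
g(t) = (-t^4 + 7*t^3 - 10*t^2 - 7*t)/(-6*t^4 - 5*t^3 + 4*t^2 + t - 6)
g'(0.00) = 1.17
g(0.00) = 0.00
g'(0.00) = 1.17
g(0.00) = 0.00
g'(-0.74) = -5.47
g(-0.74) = 0.79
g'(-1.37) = 2.32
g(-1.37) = 3.77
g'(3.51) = -0.00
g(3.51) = -0.00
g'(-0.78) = -6.28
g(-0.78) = 1.03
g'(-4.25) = 0.18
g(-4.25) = 0.67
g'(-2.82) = 0.61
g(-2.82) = 1.15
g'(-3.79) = 0.25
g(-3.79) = 0.77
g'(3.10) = -0.02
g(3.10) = 0.00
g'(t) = (-4*t^3 + 21*t^2 - 20*t - 7)/(-6*t^4 - 5*t^3 + 4*t^2 + t - 6) + (24*t^3 + 15*t^2 - 8*t - 1)*(-t^4 + 7*t^3 - 10*t^2 - 7*t)/(-6*t^4 - 5*t^3 + 4*t^2 + t - 6)^2 = (47*t^6 - 128*t^5 - 151*t^4 - 32*t^3 - 108*t^2 + 120*t + 42)/(36*t^8 + 60*t^7 - 23*t^6 - 52*t^5 + 78*t^4 + 68*t^3 - 47*t^2 - 12*t + 36)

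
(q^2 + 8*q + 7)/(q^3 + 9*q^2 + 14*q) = (q + 1)/(q*(q + 2))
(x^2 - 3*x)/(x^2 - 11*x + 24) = x/(x - 8)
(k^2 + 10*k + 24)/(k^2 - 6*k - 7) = (k^2 + 10*k + 24)/(k^2 - 6*k - 7)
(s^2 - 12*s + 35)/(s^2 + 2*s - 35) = (s - 7)/(s + 7)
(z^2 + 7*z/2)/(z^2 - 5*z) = (z + 7/2)/(z - 5)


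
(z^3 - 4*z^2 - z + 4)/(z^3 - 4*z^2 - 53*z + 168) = (z^3 - 4*z^2 - z + 4)/(z^3 - 4*z^2 - 53*z + 168)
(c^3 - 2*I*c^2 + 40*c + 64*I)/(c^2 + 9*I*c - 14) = (c^2 - 4*I*c + 32)/(c + 7*I)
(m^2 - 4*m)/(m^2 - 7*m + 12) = m/(m - 3)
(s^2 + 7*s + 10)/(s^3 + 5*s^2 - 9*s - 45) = (s + 2)/(s^2 - 9)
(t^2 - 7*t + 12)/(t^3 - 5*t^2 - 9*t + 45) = (t - 4)/(t^2 - 2*t - 15)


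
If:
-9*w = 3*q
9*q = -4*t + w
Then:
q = -3*w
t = 7*w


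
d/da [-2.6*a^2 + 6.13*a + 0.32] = 6.13 - 5.2*a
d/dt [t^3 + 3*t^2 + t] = 3*t^2 + 6*t + 1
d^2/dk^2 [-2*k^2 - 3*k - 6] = -4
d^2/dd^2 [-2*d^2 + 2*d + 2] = -4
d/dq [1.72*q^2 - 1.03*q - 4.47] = 3.44*q - 1.03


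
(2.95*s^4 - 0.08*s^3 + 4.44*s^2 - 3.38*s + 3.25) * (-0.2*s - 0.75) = -0.59*s^5 - 2.1965*s^4 - 0.828*s^3 - 2.654*s^2 + 1.885*s - 2.4375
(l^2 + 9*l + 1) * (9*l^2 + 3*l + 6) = 9*l^4 + 84*l^3 + 42*l^2 + 57*l + 6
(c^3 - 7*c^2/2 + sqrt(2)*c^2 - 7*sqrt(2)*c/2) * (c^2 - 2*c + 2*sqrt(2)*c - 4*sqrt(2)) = c^5 - 11*c^4/2 + 3*sqrt(2)*c^4 - 33*sqrt(2)*c^3/2 + 11*c^3 - 22*c^2 + 21*sqrt(2)*c^2 + 28*c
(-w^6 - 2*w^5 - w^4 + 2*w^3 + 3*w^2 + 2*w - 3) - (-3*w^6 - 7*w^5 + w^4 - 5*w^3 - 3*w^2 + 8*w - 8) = 2*w^6 + 5*w^5 - 2*w^4 + 7*w^3 + 6*w^2 - 6*w + 5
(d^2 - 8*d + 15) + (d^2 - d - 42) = 2*d^2 - 9*d - 27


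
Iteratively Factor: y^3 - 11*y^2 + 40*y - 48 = (y - 4)*(y^2 - 7*y + 12) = (y - 4)*(y - 3)*(y - 4)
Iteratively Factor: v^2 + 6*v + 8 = (v + 4)*(v + 2)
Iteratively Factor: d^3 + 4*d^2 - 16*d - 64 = (d - 4)*(d^2 + 8*d + 16) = (d - 4)*(d + 4)*(d + 4)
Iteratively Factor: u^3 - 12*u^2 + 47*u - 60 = (u - 5)*(u^2 - 7*u + 12) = (u - 5)*(u - 3)*(u - 4)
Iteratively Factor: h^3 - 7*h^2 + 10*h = (h)*(h^2 - 7*h + 10) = h*(h - 2)*(h - 5)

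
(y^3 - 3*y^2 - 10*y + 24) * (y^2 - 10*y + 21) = y^5 - 13*y^4 + 41*y^3 + 61*y^2 - 450*y + 504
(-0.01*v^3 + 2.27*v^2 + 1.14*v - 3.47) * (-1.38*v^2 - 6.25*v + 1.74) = 0.0138*v^5 - 3.0701*v^4 - 15.7781*v^3 + 1.6134*v^2 + 23.6711*v - 6.0378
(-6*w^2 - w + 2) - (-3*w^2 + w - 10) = -3*w^2 - 2*w + 12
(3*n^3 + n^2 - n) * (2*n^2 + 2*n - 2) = 6*n^5 + 8*n^4 - 6*n^3 - 4*n^2 + 2*n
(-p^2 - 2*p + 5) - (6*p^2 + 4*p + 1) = -7*p^2 - 6*p + 4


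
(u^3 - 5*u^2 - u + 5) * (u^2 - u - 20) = u^5 - 6*u^4 - 16*u^3 + 106*u^2 + 15*u - 100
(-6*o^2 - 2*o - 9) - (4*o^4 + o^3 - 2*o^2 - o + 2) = -4*o^4 - o^3 - 4*o^2 - o - 11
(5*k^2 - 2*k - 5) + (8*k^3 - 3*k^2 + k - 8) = 8*k^3 + 2*k^2 - k - 13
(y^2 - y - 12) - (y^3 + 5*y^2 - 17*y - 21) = -y^3 - 4*y^2 + 16*y + 9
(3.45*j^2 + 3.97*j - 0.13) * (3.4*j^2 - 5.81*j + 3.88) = 11.73*j^4 - 6.5465*j^3 - 10.1217*j^2 + 16.1589*j - 0.5044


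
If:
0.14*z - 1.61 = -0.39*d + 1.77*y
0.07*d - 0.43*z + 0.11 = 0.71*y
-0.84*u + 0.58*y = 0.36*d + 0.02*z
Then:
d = 8.7437908496732 - 5.62418300653595*z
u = 1.58551198257081*z - 3.04512916277622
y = 1.01699346405229 - 1.16013071895425*z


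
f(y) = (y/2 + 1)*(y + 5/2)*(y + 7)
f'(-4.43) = -3.26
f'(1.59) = 40.33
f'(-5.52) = 0.48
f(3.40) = 165.67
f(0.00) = 17.50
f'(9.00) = 243.25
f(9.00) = 1012.00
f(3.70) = 189.07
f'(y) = (y/2 + 1)*(y + 5/2) + (y/2 + 1)*(y + 7) + (y + 5/2)*(y + 7)/2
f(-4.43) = 6.03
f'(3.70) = 81.34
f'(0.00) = 18.25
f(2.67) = 116.74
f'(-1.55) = 4.03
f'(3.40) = 74.69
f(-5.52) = 7.87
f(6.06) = 450.53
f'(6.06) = 143.03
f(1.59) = 63.06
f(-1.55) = 1.16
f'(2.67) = 59.65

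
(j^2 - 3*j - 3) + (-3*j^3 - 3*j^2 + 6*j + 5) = -3*j^3 - 2*j^2 + 3*j + 2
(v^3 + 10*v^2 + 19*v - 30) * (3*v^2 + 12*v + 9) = 3*v^5 + 42*v^4 + 186*v^3 + 228*v^2 - 189*v - 270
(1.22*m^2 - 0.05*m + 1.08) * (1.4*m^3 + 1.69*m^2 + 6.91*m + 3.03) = 1.708*m^5 + 1.9918*m^4 + 9.8577*m^3 + 5.1763*m^2 + 7.3113*m + 3.2724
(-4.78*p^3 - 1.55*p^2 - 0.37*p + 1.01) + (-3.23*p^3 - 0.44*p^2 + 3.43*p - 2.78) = -8.01*p^3 - 1.99*p^2 + 3.06*p - 1.77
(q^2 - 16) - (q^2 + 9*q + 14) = -9*q - 30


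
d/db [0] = 0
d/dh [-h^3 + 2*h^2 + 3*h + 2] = -3*h^2 + 4*h + 3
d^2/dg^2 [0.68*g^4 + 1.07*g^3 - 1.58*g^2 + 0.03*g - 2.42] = 8.16*g^2 + 6.42*g - 3.16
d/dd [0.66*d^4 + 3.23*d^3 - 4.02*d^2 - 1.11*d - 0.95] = 2.64*d^3 + 9.69*d^2 - 8.04*d - 1.11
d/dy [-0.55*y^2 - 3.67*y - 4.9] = -1.1*y - 3.67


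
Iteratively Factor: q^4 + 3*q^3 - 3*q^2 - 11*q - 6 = (q + 1)*(q^3 + 2*q^2 - 5*q - 6) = (q - 2)*(q + 1)*(q^2 + 4*q + 3) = (q - 2)*(q + 1)*(q + 3)*(q + 1)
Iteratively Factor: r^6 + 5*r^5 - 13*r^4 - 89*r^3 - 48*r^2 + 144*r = (r)*(r^5 + 5*r^4 - 13*r^3 - 89*r^2 - 48*r + 144) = r*(r + 3)*(r^4 + 2*r^3 - 19*r^2 - 32*r + 48) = r*(r + 3)*(r + 4)*(r^3 - 2*r^2 - 11*r + 12) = r*(r - 4)*(r + 3)*(r + 4)*(r^2 + 2*r - 3) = r*(r - 4)*(r - 1)*(r + 3)*(r + 4)*(r + 3)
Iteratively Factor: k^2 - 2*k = (k)*(k - 2)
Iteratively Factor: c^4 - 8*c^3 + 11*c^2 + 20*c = (c - 5)*(c^3 - 3*c^2 - 4*c) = (c - 5)*(c + 1)*(c^2 - 4*c) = (c - 5)*(c - 4)*(c + 1)*(c)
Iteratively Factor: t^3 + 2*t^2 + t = (t + 1)*(t^2 + t) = (t + 1)^2*(t)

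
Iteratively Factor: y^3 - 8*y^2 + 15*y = (y)*(y^2 - 8*y + 15) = y*(y - 5)*(y - 3)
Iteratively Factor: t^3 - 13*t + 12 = (t - 1)*(t^2 + t - 12) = (t - 1)*(t + 4)*(t - 3)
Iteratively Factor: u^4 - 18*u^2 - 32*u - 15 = (u + 1)*(u^3 - u^2 - 17*u - 15) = (u + 1)*(u + 3)*(u^2 - 4*u - 5) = (u + 1)^2*(u + 3)*(u - 5)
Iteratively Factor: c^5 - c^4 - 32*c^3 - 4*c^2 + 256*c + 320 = (c - 5)*(c^4 + 4*c^3 - 12*c^2 - 64*c - 64) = (c - 5)*(c - 4)*(c^3 + 8*c^2 + 20*c + 16) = (c - 5)*(c - 4)*(c + 4)*(c^2 + 4*c + 4) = (c - 5)*(c - 4)*(c + 2)*(c + 4)*(c + 2)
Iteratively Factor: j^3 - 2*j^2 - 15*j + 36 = (j + 4)*(j^2 - 6*j + 9) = (j - 3)*(j + 4)*(j - 3)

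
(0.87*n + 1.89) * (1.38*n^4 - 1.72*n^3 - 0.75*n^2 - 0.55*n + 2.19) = 1.2006*n^5 + 1.1118*n^4 - 3.9033*n^3 - 1.896*n^2 + 0.8658*n + 4.1391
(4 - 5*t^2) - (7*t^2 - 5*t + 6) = -12*t^2 + 5*t - 2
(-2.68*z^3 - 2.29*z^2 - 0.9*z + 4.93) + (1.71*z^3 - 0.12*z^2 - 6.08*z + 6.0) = -0.97*z^3 - 2.41*z^2 - 6.98*z + 10.93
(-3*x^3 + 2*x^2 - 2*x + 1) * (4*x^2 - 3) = -12*x^5 + 8*x^4 + x^3 - 2*x^2 + 6*x - 3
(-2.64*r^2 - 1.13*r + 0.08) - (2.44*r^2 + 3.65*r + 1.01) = -5.08*r^2 - 4.78*r - 0.93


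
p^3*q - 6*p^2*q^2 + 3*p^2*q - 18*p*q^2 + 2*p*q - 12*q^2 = (p + 2)*(p - 6*q)*(p*q + q)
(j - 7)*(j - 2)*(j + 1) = j^3 - 8*j^2 + 5*j + 14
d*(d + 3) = d^2 + 3*d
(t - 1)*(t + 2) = t^2 + t - 2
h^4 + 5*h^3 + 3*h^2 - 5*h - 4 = (h - 1)*(h + 1)^2*(h + 4)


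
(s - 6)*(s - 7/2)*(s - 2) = s^3 - 23*s^2/2 + 40*s - 42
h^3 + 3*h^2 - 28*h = h*(h - 4)*(h + 7)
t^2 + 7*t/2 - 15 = (t - 5/2)*(t + 6)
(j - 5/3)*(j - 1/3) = j^2 - 2*j + 5/9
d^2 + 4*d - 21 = (d - 3)*(d + 7)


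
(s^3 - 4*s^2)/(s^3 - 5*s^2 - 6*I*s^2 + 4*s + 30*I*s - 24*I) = s^2/(s^2 - s*(1 + 6*I) + 6*I)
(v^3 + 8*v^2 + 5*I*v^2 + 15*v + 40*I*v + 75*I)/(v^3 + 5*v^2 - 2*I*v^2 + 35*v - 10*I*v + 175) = (v + 3)/(v - 7*I)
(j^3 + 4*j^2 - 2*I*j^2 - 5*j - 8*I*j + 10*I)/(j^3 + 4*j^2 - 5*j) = (j - 2*I)/j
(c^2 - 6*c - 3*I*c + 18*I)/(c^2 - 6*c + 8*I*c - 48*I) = (c - 3*I)/(c + 8*I)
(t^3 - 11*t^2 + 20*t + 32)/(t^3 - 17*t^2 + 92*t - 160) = (t + 1)/(t - 5)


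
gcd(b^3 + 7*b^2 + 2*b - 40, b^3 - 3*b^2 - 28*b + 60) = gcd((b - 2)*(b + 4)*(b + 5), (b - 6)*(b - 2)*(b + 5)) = b^2 + 3*b - 10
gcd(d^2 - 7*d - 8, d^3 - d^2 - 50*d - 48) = d^2 - 7*d - 8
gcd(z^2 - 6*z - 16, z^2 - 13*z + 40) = z - 8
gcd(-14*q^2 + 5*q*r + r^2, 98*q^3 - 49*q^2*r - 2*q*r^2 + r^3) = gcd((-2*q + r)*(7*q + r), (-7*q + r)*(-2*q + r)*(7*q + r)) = 14*q^2 - 5*q*r - r^2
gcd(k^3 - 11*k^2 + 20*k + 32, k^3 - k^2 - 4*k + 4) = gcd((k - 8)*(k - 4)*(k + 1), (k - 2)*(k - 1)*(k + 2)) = 1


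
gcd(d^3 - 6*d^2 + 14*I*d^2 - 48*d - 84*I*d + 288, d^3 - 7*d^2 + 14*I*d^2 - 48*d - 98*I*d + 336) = d^2 + 14*I*d - 48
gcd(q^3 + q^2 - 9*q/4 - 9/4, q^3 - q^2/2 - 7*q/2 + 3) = q - 3/2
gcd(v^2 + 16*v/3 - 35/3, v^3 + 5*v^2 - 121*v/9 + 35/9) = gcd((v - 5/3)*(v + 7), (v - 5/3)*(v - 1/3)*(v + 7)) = v^2 + 16*v/3 - 35/3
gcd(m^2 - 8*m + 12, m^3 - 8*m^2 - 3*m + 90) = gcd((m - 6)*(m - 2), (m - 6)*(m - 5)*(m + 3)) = m - 6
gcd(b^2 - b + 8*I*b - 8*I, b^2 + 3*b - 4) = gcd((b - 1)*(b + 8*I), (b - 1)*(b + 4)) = b - 1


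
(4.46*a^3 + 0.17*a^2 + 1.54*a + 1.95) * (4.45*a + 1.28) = 19.847*a^4 + 6.4653*a^3 + 7.0706*a^2 + 10.6487*a + 2.496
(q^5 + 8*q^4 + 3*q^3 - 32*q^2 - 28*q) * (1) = q^5 + 8*q^4 + 3*q^3 - 32*q^2 - 28*q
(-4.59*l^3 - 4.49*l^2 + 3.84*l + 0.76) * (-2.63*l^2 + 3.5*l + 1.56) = 12.0717*l^5 - 4.2563*l^4 - 32.9746*l^3 + 4.4368*l^2 + 8.6504*l + 1.1856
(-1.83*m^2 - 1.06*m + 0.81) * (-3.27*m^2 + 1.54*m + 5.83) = 5.9841*m^4 + 0.648*m^3 - 14.95*m^2 - 4.9324*m + 4.7223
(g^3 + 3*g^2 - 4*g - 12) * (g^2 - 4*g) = g^5 - g^4 - 16*g^3 + 4*g^2 + 48*g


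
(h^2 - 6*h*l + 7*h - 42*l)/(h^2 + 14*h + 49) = (h - 6*l)/(h + 7)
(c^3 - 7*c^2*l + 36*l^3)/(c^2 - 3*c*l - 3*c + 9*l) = (c^2 - 4*c*l - 12*l^2)/(c - 3)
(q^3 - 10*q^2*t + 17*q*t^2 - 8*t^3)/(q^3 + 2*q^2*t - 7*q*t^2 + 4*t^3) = (q - 8*t)/(q + 4*t)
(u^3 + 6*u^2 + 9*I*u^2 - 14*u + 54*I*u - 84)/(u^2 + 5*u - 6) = (u^2 + 9*I*u - 14)/(u - 1)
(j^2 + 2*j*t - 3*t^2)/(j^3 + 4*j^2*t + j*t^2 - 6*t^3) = 1/(j + 2*t)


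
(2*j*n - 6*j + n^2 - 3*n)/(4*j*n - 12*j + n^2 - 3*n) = (2*j + n)/(4*j + n)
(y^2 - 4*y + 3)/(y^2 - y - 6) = (y - 1)/(y + 2)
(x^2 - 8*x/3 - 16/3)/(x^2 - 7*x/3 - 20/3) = (3*x + 4)/(3*x + 5)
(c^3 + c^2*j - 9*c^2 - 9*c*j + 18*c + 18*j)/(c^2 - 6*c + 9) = (c^2 + c*j - 6*c - 6*j)/(c - 3)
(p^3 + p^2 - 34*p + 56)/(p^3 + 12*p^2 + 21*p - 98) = (p - 4)/(p + 7)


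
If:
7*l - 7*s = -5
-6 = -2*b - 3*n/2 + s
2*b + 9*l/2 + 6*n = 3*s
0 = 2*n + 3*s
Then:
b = 1935/476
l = -1/17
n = -117/119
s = 78/119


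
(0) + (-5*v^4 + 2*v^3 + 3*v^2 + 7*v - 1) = -5*v^4 + 2*v^3 + 3*v^2 + 7*v - 1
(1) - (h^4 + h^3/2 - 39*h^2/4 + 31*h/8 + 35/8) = -h^4 - h^3/2 + 39*h^2/4 - 31*h/8 - 27/8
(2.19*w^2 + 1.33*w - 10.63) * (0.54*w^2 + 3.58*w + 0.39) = 1.1826*w^4 + 8.5584*w^3 - 0.124700000000001*w^2 - 37.5367*w - 4.1457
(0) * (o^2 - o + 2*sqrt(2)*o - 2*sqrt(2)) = 0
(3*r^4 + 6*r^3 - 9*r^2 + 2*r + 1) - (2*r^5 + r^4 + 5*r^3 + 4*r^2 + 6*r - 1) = -2*r^5 + 2*r^4 + r^3 - 13*r^2 - 4*r + 2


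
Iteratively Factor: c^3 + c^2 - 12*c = (c - 3)*(c^2 + 4*c) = (c - 3)*(c + 4)*(c)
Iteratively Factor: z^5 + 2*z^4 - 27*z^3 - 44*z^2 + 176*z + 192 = (z + 1)*(z^4 + z^3 - 28*z^2 - 16*z + 192) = (z + 1)*(z + 4)*(z^3 - 3*z^2 - 16*z + 48) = (z - 4)*(z + 1)*(z + 4)*(z^2 + z - 12) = (z - 4)*(z + 1)*(z + 4)^2*(z - 3)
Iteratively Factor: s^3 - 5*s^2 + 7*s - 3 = (s - 1)*(s^2 - 4*s + 3) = (s - 1)^2*(s - 3)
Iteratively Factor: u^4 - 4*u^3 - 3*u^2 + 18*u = (u - 3)*(u^3 - u^2 - 6*u) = u*(u - 3)*(u^2 - u - 6) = u*(u - 3)*(u + 2)*(u - 3)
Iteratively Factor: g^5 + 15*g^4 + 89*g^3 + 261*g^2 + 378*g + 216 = (g + 3)*(g^4 + 12*g^3 + 53*g^2 + 102*g + 72) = (g + 3)^2*(g^3 + 9*g^2 + 26*g + 24) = (g + 2)*(g + 3)^2*(g^2 + 7*g + 12) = (g + 2)*(g + 3)^3*(g + 4)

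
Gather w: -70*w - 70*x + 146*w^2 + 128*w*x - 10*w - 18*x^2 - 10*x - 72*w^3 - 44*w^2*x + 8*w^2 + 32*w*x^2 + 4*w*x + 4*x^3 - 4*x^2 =-72*w^3 + w^2*(154 - 44*x) + w*(32*x^2 + 132*x - 80) + 4*x^3 - 22*x^2 - 80*x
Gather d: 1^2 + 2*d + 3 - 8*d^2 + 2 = -8*d^2 + 2*d + 6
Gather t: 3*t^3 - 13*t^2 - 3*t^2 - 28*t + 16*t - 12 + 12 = 3*t^3 - 16*t^2 - 12*t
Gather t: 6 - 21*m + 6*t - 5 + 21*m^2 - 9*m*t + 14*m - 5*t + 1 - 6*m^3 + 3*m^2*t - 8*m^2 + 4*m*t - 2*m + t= -6*m^3 + 13*m^2 - 9*m + t*(3*m^2 - 5*m + 2) + 2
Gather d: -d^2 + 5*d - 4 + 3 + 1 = -d^2 + 5*d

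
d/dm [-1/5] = 0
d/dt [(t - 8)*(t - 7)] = 2*t - 15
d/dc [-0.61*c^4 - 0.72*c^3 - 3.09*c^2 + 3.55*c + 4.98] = -2.44*c^3 - 2.16*c^2 - 6.18*c + 3.55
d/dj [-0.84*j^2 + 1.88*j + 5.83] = 1.88 - 1.68*j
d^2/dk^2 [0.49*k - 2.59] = 0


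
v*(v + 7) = v^2 + 7*v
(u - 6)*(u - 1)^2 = u^3 - 8*u^2 + 13*u - 6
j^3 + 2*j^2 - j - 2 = (j - 1)*(j + 1)*(j + 2)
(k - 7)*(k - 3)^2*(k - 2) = k^4 - 15*k^3 + 77*k^2 - 165*k + 126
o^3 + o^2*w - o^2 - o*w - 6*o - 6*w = (o - 3)*(o + 2)*(o + w)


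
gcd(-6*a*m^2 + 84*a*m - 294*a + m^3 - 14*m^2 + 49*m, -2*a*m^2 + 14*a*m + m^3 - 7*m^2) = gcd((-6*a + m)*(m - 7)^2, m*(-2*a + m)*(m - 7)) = m - 7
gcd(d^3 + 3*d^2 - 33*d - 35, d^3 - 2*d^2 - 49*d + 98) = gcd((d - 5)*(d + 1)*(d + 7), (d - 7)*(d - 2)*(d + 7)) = d + 7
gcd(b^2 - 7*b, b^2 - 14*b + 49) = b - 7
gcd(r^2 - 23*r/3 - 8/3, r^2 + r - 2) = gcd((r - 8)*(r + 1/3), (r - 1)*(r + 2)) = 1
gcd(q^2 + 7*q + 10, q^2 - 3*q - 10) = q + 2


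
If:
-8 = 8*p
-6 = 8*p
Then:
No Solution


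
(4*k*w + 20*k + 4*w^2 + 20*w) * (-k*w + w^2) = -4*k^2*w^2 - 20*k^2*w + 4*w^4 + 20*w^3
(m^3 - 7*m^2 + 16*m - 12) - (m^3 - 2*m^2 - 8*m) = -5*m^2 + 24*m - 12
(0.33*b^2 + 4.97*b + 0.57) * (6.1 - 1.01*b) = -0.3333*b^3 - 3.0067*b^2 + 29.7413*b + 3.477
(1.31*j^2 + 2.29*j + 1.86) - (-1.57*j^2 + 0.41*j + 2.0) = 2.88*j^2 + 1.88*j - 0.14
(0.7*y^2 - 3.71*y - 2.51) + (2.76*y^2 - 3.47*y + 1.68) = 3.46*y^2 - 7.18*y - 0.83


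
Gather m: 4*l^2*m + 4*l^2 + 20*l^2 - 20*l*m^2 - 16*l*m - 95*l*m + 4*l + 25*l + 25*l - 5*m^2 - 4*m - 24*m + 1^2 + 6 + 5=24*l^2 + 54*l + m^2*(-20*l - 5) + m*(4*l^2 - 111*l - 28) + 12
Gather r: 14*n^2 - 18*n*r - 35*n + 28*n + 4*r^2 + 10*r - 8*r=14*n^2 - 7*n + 4*r^2 + r*(2 - 18*n)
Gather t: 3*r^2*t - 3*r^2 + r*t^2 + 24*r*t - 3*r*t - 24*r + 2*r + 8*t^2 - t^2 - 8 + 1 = -3*r^2 - 22*r + t^2*(r + 7) + t*(3*r^2 + 21*r) - 7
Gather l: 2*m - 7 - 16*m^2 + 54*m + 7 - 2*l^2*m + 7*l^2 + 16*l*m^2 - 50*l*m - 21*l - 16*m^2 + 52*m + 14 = l^2*(7 - 2*m) + l*(16*m^2 - 50*m - 21) - 32*m^2 + 108*m + 14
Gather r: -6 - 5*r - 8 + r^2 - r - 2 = r^2 - 6*r - 16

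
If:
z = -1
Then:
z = -1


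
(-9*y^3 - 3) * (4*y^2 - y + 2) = -36*y^5 + 9*y^4 - 18*y^3 - 12*y^2 + 3*y - 6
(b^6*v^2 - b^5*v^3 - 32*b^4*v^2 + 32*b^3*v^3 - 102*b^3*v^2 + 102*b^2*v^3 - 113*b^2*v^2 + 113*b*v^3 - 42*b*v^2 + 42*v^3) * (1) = b^6*v^2 - b^5*v^3 - 32*b^4*v^2 + 32*b^3*v^3 - 102*b^3*v^2 + 102*b^2*v^3 - 113*b^2*v^2 + 113*b*v^3 - 42*b*v^2 + 42*v^3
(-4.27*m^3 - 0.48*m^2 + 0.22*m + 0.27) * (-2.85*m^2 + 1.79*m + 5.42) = 12.1695*m^5 - 6.2753*m^4 - 24.6296*m^3 - 2.9773*m^2 + 1.6757*m + 1.4634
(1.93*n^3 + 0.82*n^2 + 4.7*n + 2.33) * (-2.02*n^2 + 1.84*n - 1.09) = -3.8986*n^5 + 1.8948*n^4 - 10.0889*n^3 + 3.0476*n^2 - 0.8358*n - 2.5397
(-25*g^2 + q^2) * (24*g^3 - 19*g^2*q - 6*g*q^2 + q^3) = -600*g^5 + 475*g^4*q + 174*g^3*q^2 - 44*g^2*q^3 - 6*g*q^4 + q^5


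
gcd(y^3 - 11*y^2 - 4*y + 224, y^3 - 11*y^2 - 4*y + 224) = y^3 - 11*y^2 - 4*y + 224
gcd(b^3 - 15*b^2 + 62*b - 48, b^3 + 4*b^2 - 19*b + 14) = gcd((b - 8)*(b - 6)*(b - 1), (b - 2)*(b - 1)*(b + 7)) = b - 1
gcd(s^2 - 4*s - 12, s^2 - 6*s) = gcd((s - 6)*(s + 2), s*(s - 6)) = s - 6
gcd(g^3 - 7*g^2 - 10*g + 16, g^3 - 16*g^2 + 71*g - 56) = g^2 - 9*g + 8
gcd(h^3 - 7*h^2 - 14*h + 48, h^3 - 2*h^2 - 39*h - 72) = h^2 - 5*h - 24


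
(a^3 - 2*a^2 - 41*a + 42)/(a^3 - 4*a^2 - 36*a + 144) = (a^2 - 8*a + 7)/(a^2 - 10*a + 24)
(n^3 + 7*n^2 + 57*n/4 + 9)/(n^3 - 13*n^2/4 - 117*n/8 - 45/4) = 2*(2*n^2 + 11*n + 12)/(4*n^2 - 19*n - 30)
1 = 1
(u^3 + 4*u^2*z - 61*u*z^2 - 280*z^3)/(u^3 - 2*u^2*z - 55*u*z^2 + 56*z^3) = (-u - 5*z)/(-u + z)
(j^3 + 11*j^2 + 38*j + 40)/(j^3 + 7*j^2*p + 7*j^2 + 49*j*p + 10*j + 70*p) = (j + 4)/(j + 7*p)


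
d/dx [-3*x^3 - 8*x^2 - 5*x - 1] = -9*x^2 - 16*x - 5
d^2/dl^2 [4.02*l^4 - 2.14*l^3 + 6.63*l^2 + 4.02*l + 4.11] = 48.24*l^2 - 12.84*l + 13.26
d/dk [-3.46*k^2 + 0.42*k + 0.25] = 0.42 - 6.92*k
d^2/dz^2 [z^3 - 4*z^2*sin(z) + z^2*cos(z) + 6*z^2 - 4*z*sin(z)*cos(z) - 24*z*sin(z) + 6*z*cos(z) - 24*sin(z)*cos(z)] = 4*z^2*sin(z) - z^2*cos(z) + 20*z*sin(z) + 8*z*sin(2*z) - 22*z*cos(z) + 6*z - 20*sin(z) + 48*sin(2*z) - 46*cos(z) - 8*cos(2*z) + 12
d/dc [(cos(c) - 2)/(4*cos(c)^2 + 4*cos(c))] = (sin(c)/4 - sin(c)/(2*cos(c)^2) - tan(c))/(cos(c) + 1)^2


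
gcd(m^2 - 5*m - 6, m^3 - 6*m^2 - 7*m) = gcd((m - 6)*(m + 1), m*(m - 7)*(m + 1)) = m + 1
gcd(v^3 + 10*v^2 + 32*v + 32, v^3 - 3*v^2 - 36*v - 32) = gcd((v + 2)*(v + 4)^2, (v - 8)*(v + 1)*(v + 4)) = v + 4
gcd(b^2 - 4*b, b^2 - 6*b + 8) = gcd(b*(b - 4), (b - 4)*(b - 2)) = b - 4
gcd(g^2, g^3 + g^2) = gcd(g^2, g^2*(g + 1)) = g^2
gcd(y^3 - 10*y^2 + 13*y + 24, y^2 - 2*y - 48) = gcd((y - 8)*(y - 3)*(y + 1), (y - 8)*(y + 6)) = y - 8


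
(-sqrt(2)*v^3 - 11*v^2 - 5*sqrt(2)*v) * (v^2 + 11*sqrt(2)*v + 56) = -sqrt(2)*v^5 - 33*v^4 - 182*sqrt(2)*v^3 - 726*v^2 - 280*sqrt(2)*v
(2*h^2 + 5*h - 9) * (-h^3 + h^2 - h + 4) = -2*h^5 - 3*h^4 + 12*h^3 - 6*h^2 + 29*h - 36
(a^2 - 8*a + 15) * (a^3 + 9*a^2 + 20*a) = a^5 + a^4 - 37*a^3 - 25*a^2 + 300*a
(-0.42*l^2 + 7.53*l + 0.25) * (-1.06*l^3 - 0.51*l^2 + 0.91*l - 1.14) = 0.4452*l^5 - 7.7676*l^4 - 4.4875*l^3 + 7.2036*l^2 - 8.3567*l - 0.285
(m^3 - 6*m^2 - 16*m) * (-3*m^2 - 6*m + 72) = -3*m^5 + 12*m^4 + 156*m^3 - 336*m^2 - 1152*m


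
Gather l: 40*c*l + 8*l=l*(40*c + 8)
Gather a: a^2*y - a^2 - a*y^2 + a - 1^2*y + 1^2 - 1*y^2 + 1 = a^2*(y - 1) + a*(1 - y^2) - y^2 - y + 2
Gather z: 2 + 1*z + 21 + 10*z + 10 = 11*z + 33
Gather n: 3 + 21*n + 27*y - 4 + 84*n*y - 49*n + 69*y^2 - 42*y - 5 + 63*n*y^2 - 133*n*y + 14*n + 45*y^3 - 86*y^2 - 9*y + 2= n*(63*y^2 - 49*y - 14) + 45*y^3 - 17*y^2 - 24*y - 4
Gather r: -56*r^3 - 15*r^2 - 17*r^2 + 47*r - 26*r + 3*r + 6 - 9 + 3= -56*r^3 - 32*r^2 + 24*r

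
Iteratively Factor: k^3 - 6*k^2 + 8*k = (k - 4)*(k^2 - 2*k) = (k - 4)*(k - 2)*(k)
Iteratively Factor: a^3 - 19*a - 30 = (a - 5)*(a^2 + 5*a + 6) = (a - 5)*(a + 2)*(a + 3)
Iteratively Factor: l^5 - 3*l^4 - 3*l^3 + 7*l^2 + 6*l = (l + 1)*(l^4 - 4*l^3 + l^2 + 6*l) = l*(l + 1)*(l^3 - 4*l^2 + l + 6) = l*(l - 3)*(l + 1)*(l^2 - l - 2) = l*(l - 3)*(l - 2)*(l + 1)*(l + 1)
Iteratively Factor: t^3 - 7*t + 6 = (t + 3)*(t^2 - 3*t + 2) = (t - 2)*(t + 3)*(t - 1)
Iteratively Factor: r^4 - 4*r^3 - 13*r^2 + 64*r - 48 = (r - 3)*(r^3 - r^2 - 16*r + 16) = (r - 4)*(r - 3)*(r^2 + 3*r - 4) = (r - 4)*(r - 3)*(r - 1)*(r + 4)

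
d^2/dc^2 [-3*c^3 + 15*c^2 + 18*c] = 30 - 18*c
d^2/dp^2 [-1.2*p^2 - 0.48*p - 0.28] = -2.40000000000000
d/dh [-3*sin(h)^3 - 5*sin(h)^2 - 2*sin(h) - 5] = (-10*sin(h) + 9*cos(h)^2 - 11)*cos(h)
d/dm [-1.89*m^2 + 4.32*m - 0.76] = 4.32 - 3.78*m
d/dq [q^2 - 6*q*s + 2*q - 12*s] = 2*q - 6*s + 2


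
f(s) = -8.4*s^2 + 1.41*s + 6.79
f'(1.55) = -24.63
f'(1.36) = -21.44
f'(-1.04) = 18.88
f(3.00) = -64.58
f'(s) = 1.41 - 16.8*s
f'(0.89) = -13.54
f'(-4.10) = 70.29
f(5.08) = -202.82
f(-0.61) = 2.80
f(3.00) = -64.58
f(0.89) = 1.39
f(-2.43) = -46.24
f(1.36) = -6.83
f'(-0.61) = 11.66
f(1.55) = -11.21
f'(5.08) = -83.93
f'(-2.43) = 42.23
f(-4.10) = -140.20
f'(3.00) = -48.99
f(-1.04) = -3.76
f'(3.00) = -48.99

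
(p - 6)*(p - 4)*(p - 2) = p^3 - 12*p^2 + 44*p - 48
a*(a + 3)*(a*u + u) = a^3*u + 4*a^2*u + 3*a*u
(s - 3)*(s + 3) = s^2 - 9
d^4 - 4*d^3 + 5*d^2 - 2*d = d*(d - 2)*(d - 1)^2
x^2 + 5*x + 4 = (x + 1)*(x + 4)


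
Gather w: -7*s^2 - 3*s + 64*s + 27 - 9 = -7*s^2 + 61*s + 18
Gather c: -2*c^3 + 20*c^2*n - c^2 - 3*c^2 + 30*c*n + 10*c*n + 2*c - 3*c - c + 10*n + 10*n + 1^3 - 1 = -2*c^3 + c^2*(20*n - 4) + c*(40*n - 2) + 20*n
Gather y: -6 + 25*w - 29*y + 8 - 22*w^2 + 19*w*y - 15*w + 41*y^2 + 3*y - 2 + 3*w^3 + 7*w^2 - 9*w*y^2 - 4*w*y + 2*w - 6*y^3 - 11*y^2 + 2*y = 3*w^3 - 15*w^2 + 12*w - 6*y^3 + y^2*(30 - 9*w) + y*(15*w - 24)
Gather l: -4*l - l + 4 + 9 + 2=15 - 5*l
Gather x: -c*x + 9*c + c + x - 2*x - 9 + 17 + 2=10*c + x*(-c - 1) + 10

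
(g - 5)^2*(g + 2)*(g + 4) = g^4 - 4*g^3 - 27*g^2 + 70*g + 200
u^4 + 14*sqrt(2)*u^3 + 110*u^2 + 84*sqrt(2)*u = u*(u + sqrt(2))*(u + 6*sqrt(2))*(u + 7*sqrt(2))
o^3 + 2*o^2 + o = o*(o + 1)^2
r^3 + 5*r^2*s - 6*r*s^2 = r*(r - s)*(r + 6*s)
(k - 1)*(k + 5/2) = k^2 + 3*k/2 - 5/2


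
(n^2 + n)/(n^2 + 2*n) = (n + 1)/(n + 2)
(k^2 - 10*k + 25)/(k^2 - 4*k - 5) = (k - 5)/(k + 1)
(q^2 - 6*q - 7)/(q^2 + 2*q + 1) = (q - 7)/(q + 1)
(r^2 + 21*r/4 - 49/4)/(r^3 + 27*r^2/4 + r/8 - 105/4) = 2*(r + 7)/(2*r^2 + 17*r + 30)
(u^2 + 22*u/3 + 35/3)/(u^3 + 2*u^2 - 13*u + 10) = (u + 7/3)/(u^2 - 3*u + 2)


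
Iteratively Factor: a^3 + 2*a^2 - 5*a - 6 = (a - 2)*(a^2 + 4*a + 3) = (a - 2)*(a + 3)*(a + 1)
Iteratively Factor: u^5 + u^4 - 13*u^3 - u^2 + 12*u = (u)*(u^4 + u^3 - 13*u^2 - u + 12) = u*(u + 4)*(u^3 - 3*u^2 - u + 3) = u*(u + 1)*(u + 4)*(u^2 - 4*u + 3) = u*(u - 3)*(u + 1)*(u + 4)*(u - 1)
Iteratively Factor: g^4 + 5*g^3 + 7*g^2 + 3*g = (g)*(g^3 + 5*g^2 + 7*g + 3) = g*(g + 3)*(g^2 + 2*g + 1) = g*(g + 1)*(g + 3)*(g + 1)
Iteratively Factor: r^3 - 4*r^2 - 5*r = (r)*(r^2 - 4*r - 5) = r*(r - 5)*(r + 1)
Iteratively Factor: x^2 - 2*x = (x - 2)*(x)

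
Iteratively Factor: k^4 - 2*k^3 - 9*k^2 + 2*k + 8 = (k + 2)*(k^3 - 4*k^2 - k + 4) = (k - 4)*(k + 2)*(k^2 - 1) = (k - 4)*(k - 1)*(k + 2)*(k + 1)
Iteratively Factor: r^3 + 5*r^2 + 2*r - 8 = (r - 1)*(r^2 + 6*r + 8) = (r - 1)*(r + 4)*(r + 2)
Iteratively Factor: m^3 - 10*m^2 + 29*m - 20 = (m - 5)*(m^2 - 5*m + 4) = (m - 5)*(m - 1)*(m - 4)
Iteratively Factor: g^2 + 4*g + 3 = (g + 3)*(g + 1)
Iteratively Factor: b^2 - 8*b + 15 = (b - 3)*(b - 5)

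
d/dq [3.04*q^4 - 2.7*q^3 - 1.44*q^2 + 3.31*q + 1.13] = 12.16*q^3 - 8.1*q^2 - 2.88*q + 3.31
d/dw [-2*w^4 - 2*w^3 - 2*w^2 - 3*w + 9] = -8*w^3 - 6*w^2 - 4*w - 3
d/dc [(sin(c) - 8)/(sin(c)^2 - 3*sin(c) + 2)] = (16*sin(c) + cos(c)^2 - 23)*cos(c)/(sin(c)^2 - 3*sin(c) + 2)^2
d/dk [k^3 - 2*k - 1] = 3*k^2 - 2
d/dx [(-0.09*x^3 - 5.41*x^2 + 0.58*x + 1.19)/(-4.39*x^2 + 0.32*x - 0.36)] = (0.3951*x^4 - 0.0576000000000008*x^3 + 0.912199999999999*x^2 + 14.3434*x - 0.5896)/(19.2721*x^4 - 2.8096*x^3 + 3.2632*x^2 - 0.2304*x + 0.1296)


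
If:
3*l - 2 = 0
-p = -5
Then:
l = 2/3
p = 5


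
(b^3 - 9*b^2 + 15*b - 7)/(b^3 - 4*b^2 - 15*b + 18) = (b^2 - 8*b + 7)/(b^2 - 3*b - 18)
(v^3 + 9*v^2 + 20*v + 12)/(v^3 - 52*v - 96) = (v + 1)/(v - 8)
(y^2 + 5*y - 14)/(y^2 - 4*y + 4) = (y + 7)/(y - 2)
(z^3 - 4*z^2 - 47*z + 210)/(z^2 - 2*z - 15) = (z^2 + z - 42)/(z + 3)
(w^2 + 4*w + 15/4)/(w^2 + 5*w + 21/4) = (2*w + 5)/(2*w + 7)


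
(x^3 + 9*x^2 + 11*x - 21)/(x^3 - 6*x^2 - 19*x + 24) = (x + 7)/(x - 8)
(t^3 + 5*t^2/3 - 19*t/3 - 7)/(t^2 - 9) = (3*t^2 - 4*t - 7)/(3*(t - 3))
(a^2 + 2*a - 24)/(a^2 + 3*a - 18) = (a - 4)/(a - 3)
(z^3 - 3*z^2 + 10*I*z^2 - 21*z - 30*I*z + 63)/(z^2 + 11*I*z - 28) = (z^2 + 3*z*(-1 + I) - 9*I)/(z + 4*I)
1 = 1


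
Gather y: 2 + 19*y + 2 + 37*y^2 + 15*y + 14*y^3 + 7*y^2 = 14*y^3 + 44*y^2 + 34*y + 4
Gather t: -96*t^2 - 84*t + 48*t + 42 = -96*t^2 - 36*t + 42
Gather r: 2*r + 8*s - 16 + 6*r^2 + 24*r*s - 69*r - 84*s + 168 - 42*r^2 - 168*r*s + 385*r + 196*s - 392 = -36*r^2 + r*(318 - 144*s) + 120*s - 240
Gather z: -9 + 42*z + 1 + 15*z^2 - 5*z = 15*z^2 + 37*z - 8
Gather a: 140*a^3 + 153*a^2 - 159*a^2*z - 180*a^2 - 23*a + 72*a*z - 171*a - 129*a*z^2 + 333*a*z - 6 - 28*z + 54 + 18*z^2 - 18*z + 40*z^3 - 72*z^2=140*a^3 + a^2*(-159*z - 27) + a*(-129*z^2 + 405*z - 194) + 40*z^3 - 54*z^2 - 46*z + 48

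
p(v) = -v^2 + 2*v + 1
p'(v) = 2 - 2*v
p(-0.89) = -1.57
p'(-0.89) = 3.78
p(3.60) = -4.76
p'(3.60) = -5.20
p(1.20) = 1.96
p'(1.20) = -0.40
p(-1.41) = -3.81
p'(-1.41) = 4.82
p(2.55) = -0.40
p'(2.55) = -3.10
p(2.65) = -0.72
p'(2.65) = -3.30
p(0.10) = 1.19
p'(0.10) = 1.80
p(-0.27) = 0.39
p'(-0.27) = 2.54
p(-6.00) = -47.00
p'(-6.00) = 14.00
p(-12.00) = -167.00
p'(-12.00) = 26.00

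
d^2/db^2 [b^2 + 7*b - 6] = 2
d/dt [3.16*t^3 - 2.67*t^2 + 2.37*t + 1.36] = 9.48*t^2 - 5.34*t + 2.37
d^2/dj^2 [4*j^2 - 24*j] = 8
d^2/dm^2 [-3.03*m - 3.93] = 0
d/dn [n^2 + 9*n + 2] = 2*n + 9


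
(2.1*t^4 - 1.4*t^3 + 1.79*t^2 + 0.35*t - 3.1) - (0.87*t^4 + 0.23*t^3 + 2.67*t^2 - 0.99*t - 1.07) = 1.23*t^4 - 1.63*t^3 - 0.88*t^2 + 1.34*t - 2.03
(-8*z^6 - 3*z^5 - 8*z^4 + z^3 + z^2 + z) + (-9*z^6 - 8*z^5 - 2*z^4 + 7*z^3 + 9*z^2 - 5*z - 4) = -17*z^6 - 11*z^5 - 10*z^4 + 8*z^3 + 10*z^2 - 4*z - 4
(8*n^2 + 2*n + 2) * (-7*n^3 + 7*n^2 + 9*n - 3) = -56*n^5 + 42*n^4 + 72*n^3 + 8*n^2 + 12*n - 6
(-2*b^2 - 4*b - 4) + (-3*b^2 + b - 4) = -5*b^2 - 3*b - 8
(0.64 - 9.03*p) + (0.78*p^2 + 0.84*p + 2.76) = 0.78*p^2 - 8.19*p + 3.4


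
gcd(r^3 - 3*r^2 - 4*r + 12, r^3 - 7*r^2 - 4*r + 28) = r^2 - 4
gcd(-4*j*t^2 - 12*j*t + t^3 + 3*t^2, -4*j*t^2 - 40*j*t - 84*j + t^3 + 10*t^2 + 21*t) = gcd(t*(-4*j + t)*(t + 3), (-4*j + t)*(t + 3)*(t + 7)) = -4*j*t - 12*j + t^2 + 3*t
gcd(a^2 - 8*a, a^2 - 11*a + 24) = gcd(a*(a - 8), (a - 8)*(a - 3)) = a - 8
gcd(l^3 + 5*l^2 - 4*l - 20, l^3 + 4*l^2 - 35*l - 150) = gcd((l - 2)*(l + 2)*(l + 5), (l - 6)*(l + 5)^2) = l + 5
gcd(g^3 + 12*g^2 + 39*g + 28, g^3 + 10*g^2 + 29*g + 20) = g^2 + 5*g + 4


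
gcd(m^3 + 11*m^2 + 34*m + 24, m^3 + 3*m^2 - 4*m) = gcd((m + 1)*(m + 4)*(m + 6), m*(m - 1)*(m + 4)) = m + 4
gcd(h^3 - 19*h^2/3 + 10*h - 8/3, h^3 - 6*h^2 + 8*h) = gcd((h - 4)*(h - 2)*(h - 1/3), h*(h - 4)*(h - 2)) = h^2 - 6*h + 8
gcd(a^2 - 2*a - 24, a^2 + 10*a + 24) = a + 4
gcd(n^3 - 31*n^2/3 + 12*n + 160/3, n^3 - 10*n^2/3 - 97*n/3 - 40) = n^2 - 19*n/3 - 40/3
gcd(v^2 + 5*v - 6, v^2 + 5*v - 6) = v^2 + 5*v - 6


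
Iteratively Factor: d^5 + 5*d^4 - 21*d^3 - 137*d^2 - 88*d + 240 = (d + 4)*(d^4 + d^3 - 25*d^2 - 37*d + 60) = (d + 3)*(d + 4)*(d^3 - 2*d^2 - 19*d + 20) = (d - 1)*(d + 3)*(d + 4)*(d^2 - d - 20) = (d - 1)*(d + 3)*(d + 4)^2*(d - 5)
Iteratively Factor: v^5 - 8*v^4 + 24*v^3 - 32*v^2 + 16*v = (v - 2)*(v^4 - 6*v^3 + 12*v^2 - 8*v) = v*(v - 2)*(v^3 - 6*v^2 + 12*v - 8) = v*(v - 2)^2*(v^2 - 4*v + 4) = v*(v - 2)^3*(v - 2)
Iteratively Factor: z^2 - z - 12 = (z - 4)*(z + 3)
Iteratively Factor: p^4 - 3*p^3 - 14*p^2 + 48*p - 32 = (p - 1)*(p^3 - 2*p^2 - 16*p + 32) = (p - 1)*(p + 4)*(p^2 - 6*p + 8) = (p - 4)*(p - 1)*(p + 4)*(p - 2)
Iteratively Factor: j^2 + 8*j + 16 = (j + 4)*(j + 4)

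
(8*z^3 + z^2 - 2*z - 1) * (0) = 0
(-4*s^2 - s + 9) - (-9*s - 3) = -4*s^2 + 8*s + 12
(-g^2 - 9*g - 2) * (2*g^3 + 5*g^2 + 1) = -2*g^5 - 23*g^4 - 49*g^3 - 11*g^2 - 9*g - 2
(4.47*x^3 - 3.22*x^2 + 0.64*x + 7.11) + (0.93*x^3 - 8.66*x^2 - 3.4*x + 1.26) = 5.4*x^3 - 11.88*x^2 - 2.76*x + 8.37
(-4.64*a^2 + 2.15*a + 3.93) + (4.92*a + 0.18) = -4.64*a^2 + 7.07*a + 4.11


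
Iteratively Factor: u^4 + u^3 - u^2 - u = (u - 1)*(u^3 + 2*u^2 + u) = u*(u - 1)*(u^2 + 2*u + 1) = u*(u - 1)*(u + 1)*(u + 1)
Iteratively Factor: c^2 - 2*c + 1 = (c - 1)*(c - 1)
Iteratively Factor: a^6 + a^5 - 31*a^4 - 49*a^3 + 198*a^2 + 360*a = (a)*(a^5 + a^4 - 31*a^3 - 49*a^2 + 198*a + 360) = a*(a + 4)*(a^4 - 3*a^3 - 19*a^2 + 27*a + 90) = a*(a + 2)*(a + 4)*(a^3 - 5*a^2 - 9*a + 45) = a*(a - 3)*(a + 2)*(a + 4)*(a^2 - 2*a - 15) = a*(a - 5)*(a - 3)*(a + 2)*(a + 4)*(a + 3)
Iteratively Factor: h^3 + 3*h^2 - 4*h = (h + 4)*(h^2 - h) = h*(h + 4)*(h - 1)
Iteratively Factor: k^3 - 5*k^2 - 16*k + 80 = (k + 4)*(k^2 - 9*k + 20) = (k - 5)*(k + 4)*(k - 4)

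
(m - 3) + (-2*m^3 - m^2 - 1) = -2*m^3 - m^2 + m - 4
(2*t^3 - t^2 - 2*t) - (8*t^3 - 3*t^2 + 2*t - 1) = -6*t^3 + 2*t^2 - 4*t + 1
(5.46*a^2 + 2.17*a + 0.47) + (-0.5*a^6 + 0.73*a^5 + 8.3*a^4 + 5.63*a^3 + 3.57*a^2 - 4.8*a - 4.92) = -0.5*a^6 + 0.73*a^5 + 8.3*a^4 + 5.63*a^3 + 9.03*a^2 - 2.63*a - 4.45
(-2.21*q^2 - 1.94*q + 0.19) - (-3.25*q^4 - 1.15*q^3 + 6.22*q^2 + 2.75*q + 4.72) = 3.25*q^4 + 1.15*q^3 - 8.43*q^2 - 4.69*q - 4.53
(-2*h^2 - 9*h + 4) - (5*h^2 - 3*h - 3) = -7*h^2 - 6*h + 7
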